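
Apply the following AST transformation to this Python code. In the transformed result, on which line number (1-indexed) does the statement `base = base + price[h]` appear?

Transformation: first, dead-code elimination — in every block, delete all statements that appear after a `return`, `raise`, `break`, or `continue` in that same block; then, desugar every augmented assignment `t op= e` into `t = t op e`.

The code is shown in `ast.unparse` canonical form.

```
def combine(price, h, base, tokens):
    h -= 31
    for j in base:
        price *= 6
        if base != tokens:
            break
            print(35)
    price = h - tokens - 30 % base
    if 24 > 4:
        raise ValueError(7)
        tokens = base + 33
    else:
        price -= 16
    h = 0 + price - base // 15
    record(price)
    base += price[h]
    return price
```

14

Transformed code:
def combine(price, h, base, tokens):
    h = h - 31
    for j in base:
        price = price * 6
        if base != tokens:
            break
    price = h - tokens - 30 % base
    if 24 > 4:
        raise ValueError(7)
    else:
        price = price - 16
    h = 0 + price - base // 15
    record(price)
    base = base + price[h]
    return price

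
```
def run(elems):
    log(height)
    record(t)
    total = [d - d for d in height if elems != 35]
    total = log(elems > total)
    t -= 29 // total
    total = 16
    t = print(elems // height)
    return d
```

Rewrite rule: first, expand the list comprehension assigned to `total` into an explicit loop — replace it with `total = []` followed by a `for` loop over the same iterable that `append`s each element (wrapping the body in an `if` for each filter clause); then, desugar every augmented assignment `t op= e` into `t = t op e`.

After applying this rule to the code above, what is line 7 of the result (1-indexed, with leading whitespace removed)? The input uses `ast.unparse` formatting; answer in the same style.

total.append(d - d)

Transformed code:
def run(elems):
    log(height)
    record(t)
    total = []
    for d in height:
        if elems != 35:
            total.append(d - d)
    total = log(elems > total)
    t = t - 29 // total
    total = 16
    t = print(elems // height)
    return d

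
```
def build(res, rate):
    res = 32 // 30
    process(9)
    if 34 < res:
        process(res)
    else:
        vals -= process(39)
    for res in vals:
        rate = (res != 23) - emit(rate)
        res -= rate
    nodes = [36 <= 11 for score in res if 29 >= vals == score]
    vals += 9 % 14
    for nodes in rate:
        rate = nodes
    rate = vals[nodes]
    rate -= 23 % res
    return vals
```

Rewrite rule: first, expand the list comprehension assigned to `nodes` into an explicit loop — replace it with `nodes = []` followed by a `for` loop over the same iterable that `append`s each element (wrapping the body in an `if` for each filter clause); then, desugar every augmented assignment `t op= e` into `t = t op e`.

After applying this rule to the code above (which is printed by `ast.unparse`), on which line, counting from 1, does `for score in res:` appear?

Transformed code:
def build(res, rate):
    res = 32 // 30
    process(9)
    if 34 < res:
        process(res)
    else:
        vals = vals - process(39)
    for res in vals:
        rate = (res != 23) - emit(rate)
        res = res - rate
    nodes = []
    for score in res:
        if 29 >= vals == score:
            nodes.append(36 <= 11)
    vals = vals + 9 % 14
    for nodes in rate:
        rate = nodes
    rate = vals[nodes]
    rate = rate - 23 % res
    return vals

12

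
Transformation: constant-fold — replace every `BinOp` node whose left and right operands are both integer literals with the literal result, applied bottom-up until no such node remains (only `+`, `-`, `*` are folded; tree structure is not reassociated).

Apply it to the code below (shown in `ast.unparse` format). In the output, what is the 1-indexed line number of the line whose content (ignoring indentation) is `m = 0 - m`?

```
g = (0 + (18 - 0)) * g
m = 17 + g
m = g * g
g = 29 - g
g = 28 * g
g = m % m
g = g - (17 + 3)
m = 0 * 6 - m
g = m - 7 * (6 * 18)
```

Transformed code:
g = 18 * g
m = 17 + g
m = g * g
g = 29 - g
g = 28 * g
g = m % m
g = g - 20
m = 0 - m
g = m - 756

8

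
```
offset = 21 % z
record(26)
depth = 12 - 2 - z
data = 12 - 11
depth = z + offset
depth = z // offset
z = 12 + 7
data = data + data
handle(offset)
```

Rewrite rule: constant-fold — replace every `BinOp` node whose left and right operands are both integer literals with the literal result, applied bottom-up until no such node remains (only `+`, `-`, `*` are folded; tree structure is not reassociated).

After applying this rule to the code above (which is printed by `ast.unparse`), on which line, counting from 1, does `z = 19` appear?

Transformed code:
offset = 21 % z
record(26)
depth = 10 - z
data = 1
depth = z + offset
depth = z // offset
z = 19
data = data + data
handle(offset)

7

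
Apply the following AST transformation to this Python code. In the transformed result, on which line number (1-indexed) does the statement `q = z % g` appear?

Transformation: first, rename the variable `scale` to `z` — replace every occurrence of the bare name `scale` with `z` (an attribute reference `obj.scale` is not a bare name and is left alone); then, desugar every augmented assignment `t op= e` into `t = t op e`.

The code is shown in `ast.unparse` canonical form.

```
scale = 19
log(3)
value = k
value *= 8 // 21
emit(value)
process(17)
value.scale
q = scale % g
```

Transformed code:
z = 19
log(3)
value = k
value = value * (8 // 21)
emit(value)
process(17)
value.scale
q = z % g

8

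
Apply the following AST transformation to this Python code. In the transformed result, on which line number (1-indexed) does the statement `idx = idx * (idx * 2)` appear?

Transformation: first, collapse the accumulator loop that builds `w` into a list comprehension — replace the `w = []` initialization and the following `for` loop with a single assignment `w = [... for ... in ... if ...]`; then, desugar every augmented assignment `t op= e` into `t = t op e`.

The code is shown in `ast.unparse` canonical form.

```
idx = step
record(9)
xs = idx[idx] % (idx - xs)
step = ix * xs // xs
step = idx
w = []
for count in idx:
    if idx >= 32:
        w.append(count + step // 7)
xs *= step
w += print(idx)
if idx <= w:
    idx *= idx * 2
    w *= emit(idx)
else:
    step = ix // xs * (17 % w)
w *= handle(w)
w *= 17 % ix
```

10

Transformed code:
idx = step
record(9)
xs = idx[idx] % (idx - xs)
step = ix * xs // xs
step = idx
w = [count + step // 7 for count in idx if idx >= 32]
xs = xs * step
w = w + print(idx)
if idx <= w:
    idx = idx * (idx * 2)
    w = w * emit(idx)
else:
    step = ix // xs * (17 % w)
w = w * handle(w)
w = w * (17 % ix)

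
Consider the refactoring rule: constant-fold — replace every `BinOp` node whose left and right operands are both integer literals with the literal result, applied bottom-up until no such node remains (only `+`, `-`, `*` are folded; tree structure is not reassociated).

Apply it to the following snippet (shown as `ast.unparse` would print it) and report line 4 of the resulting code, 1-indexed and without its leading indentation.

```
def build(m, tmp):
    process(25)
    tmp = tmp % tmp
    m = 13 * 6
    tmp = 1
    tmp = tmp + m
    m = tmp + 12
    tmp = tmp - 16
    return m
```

m = 78

Transformed code:
def build(m, tmp):
    process(25)
    tmp = tmp % tmp
    m = 78
    tmp = 1
    tmp = tmp + m
    m = tmp + 12
    tmp = tmp - 16
    return m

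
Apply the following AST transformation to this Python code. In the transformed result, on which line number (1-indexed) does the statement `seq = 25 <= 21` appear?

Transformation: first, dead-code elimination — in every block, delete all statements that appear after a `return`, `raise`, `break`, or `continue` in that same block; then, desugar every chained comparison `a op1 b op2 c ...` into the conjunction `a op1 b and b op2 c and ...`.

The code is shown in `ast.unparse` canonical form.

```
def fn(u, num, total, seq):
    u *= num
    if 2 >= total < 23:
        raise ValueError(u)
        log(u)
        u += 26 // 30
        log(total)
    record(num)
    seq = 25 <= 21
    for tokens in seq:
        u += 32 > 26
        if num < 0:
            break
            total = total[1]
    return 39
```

Transformed code:
def fn(u, num, total, seq):
    u *= num
    if 2 >= total and total < 23:
        raise ValueError(u)
    record(num)
    seq = 25 <= 21
    for tokens in seq:
        u += 32 > 26
        if num < 0:
            break
    return 39

6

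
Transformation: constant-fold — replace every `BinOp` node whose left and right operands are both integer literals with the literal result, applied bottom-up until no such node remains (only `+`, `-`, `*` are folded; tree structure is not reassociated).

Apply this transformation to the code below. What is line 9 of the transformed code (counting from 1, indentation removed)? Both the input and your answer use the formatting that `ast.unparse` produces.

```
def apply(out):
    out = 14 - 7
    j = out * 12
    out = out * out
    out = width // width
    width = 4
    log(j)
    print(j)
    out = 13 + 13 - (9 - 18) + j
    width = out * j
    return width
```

Transformed code:
def apply(out):
    out = 7
    j = out * 12
    out = out * out
    out = width // width
    width = 4
    log(j)
    print(j)
    out = 35 + j
    width = out * j
    return width

out = 35 + j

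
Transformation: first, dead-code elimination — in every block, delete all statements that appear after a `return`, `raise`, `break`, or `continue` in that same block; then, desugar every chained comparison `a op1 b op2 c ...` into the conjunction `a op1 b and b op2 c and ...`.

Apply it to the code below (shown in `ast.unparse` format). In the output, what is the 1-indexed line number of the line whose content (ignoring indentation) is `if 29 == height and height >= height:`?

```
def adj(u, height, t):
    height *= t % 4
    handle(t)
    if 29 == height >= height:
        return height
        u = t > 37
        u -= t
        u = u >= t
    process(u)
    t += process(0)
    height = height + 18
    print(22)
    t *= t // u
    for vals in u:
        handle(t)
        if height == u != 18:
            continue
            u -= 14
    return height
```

4

Transformed code:
def adj(u, height, t):
    height *= t % 4
    handle(t)
    if 29 == height and height >= height:
        return height
    process(u)
    t += process(0)
    height = height + 18
    print(22)
    t *= t // u
    for vals in u:
        handle(t)
        if height == u and u != 18:
            continue
    return height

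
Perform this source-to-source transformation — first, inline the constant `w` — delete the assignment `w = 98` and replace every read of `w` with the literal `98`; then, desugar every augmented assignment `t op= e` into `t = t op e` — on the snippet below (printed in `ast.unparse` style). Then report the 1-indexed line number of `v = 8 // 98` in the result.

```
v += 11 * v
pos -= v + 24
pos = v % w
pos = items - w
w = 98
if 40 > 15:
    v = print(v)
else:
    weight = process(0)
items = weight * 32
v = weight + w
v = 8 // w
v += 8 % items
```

11

Transformed code:
v = v + 11 * v
pos = pos - (v + 24)
pos = v % 98
pos = items - 98
if 40 > 15:
    v = print(v)
else:
    weight = process(0)
items = weight * 32
v = weight + 98
v = 8 // 98
v = v + 8 % items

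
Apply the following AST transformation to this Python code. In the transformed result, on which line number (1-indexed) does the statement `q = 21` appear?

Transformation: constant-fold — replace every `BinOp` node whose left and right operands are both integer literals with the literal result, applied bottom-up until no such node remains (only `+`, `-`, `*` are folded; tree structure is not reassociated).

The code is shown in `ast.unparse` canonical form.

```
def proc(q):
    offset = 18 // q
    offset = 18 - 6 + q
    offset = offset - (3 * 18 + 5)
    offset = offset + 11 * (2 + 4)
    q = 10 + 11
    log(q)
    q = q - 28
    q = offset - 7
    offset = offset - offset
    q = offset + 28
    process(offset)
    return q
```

6

Transformed code:
def proc(q):
    offset = 18 // q
    offset = 12 + q
    offset = offset - 59
    offset = offset + 66
    q = 21
    log(q)
    q = q - 28
    q = offset - 7
    offset = offset - offset
    q = offset + 28
    process(offset)
    return q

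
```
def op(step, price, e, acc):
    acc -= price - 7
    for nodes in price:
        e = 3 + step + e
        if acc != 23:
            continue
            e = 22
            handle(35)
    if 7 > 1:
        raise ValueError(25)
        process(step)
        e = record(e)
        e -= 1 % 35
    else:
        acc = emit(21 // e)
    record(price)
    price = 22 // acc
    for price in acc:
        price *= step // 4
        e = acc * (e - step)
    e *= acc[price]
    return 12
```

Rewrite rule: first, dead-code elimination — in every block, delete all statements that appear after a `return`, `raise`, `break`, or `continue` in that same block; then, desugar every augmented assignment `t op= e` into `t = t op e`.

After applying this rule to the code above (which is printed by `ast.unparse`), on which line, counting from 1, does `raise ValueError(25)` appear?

Transformed code:
def op(step, price, e, acc):
    acc = acc - (price - 7)
    for nodes in price:
        e = 3 + step + e
        if acc != 23:
            continue
    if 7 > 1:
        raise ValueError(25)
    else:
        acc = emit(21 // e)
    record(price)
    price = 22 // acc
    for price in acc:
        price = price * (step // 4)
        e = acc * (e - step)
    e = e * acc[price]
    return 12

8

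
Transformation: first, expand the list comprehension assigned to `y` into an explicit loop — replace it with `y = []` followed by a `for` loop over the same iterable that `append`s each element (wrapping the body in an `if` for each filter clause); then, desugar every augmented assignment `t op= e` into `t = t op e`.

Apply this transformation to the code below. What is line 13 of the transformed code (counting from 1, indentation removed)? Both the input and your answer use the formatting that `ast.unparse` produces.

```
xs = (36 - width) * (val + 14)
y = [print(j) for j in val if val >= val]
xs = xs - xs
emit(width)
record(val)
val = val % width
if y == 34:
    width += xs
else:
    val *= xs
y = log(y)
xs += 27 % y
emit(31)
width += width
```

Transformed code:
xs = (36 - width) * (val + 14)
y = []
for j in val:
    if val >= val:
        y.append(print(j))
xs = xs - xs
emit(width)
record(val)
val = val % width
if y == 34:
    width = width + xs
else:
    val = val * xs
y = log(y)
xs = xs + 27 % y
emit(31)
width = width + width

val = val * xs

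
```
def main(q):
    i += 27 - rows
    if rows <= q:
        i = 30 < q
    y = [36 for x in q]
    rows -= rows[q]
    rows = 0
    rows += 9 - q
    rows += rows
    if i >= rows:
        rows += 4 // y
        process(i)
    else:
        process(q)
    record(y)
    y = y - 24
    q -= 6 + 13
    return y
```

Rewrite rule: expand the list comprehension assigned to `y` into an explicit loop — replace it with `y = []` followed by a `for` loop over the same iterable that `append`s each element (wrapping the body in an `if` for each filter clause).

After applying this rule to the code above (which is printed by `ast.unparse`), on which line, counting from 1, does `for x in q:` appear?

Transformed code:
def main(q):
    i += 27 - rows
    if rows <= q:
        i = 30 < q
    y = []
    for x in q:
        y.append(36)
    rows -= rows[q]
    rows = 0
    rows += 9 - q
    rows += rows
    if i >= rows:
        rows += 4 // y
        process(i)
    else:
        process(q)
    record(y)
    y = y - 24
    q -= 6 + 13
    return y

6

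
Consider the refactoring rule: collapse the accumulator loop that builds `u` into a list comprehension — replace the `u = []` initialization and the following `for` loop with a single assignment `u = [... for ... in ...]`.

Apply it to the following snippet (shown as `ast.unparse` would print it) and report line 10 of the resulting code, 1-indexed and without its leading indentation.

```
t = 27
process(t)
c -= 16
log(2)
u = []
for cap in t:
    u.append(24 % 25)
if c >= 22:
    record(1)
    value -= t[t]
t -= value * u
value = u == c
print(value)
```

Transformed code:
t = 27
process(t)
c -= 16
log(2)
u = [24 % 25 for cap in t]
if c >= 22:
    record(1)
    value -= t[t]
t -= value * u
value = u == c
print(value)

value = u == c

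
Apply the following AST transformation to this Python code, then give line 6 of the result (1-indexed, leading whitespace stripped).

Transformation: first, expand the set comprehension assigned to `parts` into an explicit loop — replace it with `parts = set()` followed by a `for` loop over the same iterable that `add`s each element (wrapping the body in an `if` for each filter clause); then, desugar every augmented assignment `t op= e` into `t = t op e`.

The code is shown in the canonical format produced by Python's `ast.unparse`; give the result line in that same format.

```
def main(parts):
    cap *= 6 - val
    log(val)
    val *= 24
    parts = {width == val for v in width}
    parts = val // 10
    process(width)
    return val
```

Transformed code:
def main(parts):
    cap = cap * (6 - val)
    log(val)
    val = val * 24
    parts = set()
    for v in width:
        parts.add(width == val)
    parts = val // 10
    process(width)
    return val

for v in width:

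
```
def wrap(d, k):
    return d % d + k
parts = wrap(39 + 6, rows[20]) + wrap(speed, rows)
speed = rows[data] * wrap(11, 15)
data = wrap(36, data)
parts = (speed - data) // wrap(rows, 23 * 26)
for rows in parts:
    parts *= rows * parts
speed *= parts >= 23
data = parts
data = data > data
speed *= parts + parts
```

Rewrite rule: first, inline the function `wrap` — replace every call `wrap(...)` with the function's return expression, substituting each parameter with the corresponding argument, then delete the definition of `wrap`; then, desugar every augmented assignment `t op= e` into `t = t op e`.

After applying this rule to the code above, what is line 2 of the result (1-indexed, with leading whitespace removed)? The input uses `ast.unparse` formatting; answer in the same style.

Transformed code:
parts = (39 + 6) % (39 + 6) + rows[20] + (speed % speed + rows)
speed = rows[data] * (11 % 11 + 15)
data = 36 % 36 + data
parts = (speed - data) // (rows % rows + 23 * 26)
for rows in parts:
    parts = parts * (rows * parts)
speed = speed * (parts >= 23)
data = parts
data = data > data
speed = speed * (parts + parts)

speed = rows[data] * (11 % 11 + 15)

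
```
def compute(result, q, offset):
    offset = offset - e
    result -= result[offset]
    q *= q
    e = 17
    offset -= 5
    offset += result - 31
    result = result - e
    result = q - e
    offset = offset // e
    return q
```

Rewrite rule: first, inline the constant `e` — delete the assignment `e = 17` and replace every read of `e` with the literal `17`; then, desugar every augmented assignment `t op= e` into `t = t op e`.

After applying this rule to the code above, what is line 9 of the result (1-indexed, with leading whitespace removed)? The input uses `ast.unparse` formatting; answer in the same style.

Transformed code:
def compute(result, q, offset):
    offset = offset - 17
    result = result - result[offset]
    q = q * q
    offset = offset - 5
    offset = offset + (result - 31)
    result = result - 17
    result = q - 17
    offset = offset // 17
    return q

offset = offset // 17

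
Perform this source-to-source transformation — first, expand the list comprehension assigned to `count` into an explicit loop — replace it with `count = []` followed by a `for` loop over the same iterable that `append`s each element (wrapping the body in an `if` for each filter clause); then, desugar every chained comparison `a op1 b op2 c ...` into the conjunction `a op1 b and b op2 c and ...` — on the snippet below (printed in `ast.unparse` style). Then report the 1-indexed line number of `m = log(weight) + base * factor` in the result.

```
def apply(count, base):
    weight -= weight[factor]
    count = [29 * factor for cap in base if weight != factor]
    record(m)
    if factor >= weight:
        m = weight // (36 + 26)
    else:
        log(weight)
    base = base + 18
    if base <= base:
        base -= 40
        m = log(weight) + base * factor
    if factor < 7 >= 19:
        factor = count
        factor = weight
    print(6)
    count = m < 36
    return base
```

15

Transformed code:
def apply(count, base):
    weight -= weight[factor]
    count = []
    for cap in base:
        if weight != factor:
            count.append(29 * factor)
    record(m)
    if factor >= weight:
        m = weight // (36 + 26)
    else:
        log(weight)
    base = base + 18
    if base <= base:
        base -= 40
        m = log(weight) + base * factor
    if factor < 7 and 7 >= 19:
        factor = count
        factor = weight
    print(6)
    count = m < 36
    return base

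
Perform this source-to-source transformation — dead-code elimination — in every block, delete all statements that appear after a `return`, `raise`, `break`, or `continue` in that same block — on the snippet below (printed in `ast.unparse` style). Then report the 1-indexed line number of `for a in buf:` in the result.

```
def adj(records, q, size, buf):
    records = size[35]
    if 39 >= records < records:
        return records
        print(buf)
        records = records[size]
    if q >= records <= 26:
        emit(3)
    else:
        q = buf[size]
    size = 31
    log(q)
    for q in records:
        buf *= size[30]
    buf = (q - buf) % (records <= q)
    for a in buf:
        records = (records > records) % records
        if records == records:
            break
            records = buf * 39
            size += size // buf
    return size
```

14

Transformed code:
def adj(records, q, size, buf):
    records = size[35]
    if 39 >= records < records:
        return records
    if q >= records <= 26:
        emit(3)
    else:
        q = buf[size]
    size = 31
    log(q)
    for q in records:
        buf *= size[30]
    buf = (q - buf) % (records <= q)
    for a in buf:
        records = (records > records) % records
        if records == records:
            break
    return size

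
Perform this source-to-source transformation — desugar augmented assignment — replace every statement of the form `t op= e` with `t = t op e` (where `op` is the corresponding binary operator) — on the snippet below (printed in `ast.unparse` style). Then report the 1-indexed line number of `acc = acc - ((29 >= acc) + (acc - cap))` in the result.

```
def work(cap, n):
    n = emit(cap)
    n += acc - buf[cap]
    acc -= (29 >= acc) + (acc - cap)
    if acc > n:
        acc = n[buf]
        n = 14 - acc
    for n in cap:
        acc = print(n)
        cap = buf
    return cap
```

Transformed code:
def work(cap, n):
    n = emit(cap)
    n = n + (acc - buf[cap])
    acc = acc - ((29 >= acc) + (acc - cap))
    if acc > n:
        acc = n[buf]
        n = 14 - acc
    for n in cap:
        acc = print(n)
        cap = buf
    return cap

4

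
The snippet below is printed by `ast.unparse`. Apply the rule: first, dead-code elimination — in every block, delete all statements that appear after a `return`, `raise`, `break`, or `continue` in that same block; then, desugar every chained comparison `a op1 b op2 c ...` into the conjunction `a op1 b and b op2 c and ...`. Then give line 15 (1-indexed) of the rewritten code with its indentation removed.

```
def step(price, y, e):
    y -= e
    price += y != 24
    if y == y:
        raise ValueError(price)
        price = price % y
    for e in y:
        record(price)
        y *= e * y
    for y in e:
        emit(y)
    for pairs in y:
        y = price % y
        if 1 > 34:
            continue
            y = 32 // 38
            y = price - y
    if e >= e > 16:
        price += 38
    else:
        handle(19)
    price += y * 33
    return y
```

if e >= e and e > 16:

Transformed code:
def step(price, y, e):
    y -= e
    price += y != 24
    if y == y:
        raise ValueError(price)
    for e in y:
        record(price)
        y *= e * y
    for y in e:
        emit(y)
    for pairs in y:
        y = price % y
        if 1 > 34:
            continue
    if e >= e and e > 16:
        price += 38
    else:
        handle(19)
    price += y * 33
    return y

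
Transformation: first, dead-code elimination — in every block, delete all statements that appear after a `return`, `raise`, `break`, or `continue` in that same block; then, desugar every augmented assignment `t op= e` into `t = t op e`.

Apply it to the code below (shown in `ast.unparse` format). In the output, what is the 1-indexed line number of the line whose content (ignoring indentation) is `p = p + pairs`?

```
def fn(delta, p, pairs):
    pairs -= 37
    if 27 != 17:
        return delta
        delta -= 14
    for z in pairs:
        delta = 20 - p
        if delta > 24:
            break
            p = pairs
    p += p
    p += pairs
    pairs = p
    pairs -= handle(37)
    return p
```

10

Transformed code:
def fn(delta, p, pairs):
    pairs = pairs - 37
    if 27 != 17:
        return delta
    for z in pairs:
        delta = 20 - p
        if delta > 24:
            break
    p = p + p
    p = p + pairs
    pairs = p
    pairs = pairs - handle(37)
    return p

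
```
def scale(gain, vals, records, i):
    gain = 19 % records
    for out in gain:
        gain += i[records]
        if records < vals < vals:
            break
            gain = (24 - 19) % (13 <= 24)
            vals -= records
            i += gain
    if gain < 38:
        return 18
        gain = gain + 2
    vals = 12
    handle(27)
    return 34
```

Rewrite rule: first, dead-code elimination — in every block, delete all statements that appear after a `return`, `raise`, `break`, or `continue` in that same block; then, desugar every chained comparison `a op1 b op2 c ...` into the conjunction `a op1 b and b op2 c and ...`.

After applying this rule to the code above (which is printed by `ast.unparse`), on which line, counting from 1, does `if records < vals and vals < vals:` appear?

Transformed code:
def scale(gain, vals, records, i):
    gain = 19 % records
    for out in gain:
        gain += i[records]
        if records < vals and vals < vals:
            break
    if gain < 38:
        return 18
    vals = 12
    handle(27)
    return 34

5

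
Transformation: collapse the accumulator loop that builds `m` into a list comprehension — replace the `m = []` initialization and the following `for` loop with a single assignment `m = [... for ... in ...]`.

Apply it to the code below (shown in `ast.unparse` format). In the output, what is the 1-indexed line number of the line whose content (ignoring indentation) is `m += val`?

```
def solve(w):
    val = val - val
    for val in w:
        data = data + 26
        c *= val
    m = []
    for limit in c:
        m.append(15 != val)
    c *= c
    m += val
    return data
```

8

Transformed code:
def solve(w):
    val = val - val
    for val in w:
        data = data + 26
        c *= val
    m = [15 != val for limit in c]
    c *= c
    m += val
    return data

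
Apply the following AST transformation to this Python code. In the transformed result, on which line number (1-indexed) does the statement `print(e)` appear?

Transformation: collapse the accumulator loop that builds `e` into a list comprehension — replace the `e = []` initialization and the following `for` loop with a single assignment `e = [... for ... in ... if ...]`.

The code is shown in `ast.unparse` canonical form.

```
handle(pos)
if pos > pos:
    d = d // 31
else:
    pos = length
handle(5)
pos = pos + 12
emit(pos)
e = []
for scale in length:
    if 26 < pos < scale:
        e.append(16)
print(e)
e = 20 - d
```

Transformed code:
handle(pos)
if pos > pos:
    d = d // 31
else:
    pos = length
handle(5)
pos = pos + 12
emit(pos)
e = [16 for scale in length if 26 < pos < scale]
print(e)
e = 20 - d

10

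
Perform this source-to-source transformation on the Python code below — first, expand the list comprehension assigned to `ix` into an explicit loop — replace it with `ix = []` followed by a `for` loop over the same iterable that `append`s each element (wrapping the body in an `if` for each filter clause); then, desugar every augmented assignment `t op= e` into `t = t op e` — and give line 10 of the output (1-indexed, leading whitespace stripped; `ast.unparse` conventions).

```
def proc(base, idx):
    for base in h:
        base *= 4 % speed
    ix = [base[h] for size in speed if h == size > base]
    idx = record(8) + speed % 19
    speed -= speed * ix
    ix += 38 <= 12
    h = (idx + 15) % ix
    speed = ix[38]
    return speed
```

Transformed code:
def proc(base, idx):
    for base in h:
        base = base * (4 % speed)
    ix = []
    for size in speed:
        if h == size > base:
            ix.append(base[h])
    idx = record(8) + speed % 19
    speed = speed - speed * ix
    ix = ix + (38 <= 12)
    h = (idx + 15) % ix
    speed = ix[38]
    return speed

ix = ix + (38 <= 12)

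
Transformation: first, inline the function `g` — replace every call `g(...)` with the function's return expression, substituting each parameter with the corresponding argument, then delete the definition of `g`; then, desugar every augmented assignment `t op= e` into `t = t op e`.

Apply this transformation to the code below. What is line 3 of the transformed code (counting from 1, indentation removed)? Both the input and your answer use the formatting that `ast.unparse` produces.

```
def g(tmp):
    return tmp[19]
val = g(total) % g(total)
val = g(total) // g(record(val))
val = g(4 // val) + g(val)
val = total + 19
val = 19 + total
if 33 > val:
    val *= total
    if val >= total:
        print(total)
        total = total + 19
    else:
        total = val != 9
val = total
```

val = (4 // val)[19] + val[19]

Transformed code:
val = total[19] % total[19]
val = total[19] // record(val)[19]
val = (4 // val)[19] + val[19]
val = total + 19
val = 19 + total
if 33 > val:
    val = val * total
    if val >= total:
        print(total)
        total = total + 19
    else:
        total = val != 9
val = total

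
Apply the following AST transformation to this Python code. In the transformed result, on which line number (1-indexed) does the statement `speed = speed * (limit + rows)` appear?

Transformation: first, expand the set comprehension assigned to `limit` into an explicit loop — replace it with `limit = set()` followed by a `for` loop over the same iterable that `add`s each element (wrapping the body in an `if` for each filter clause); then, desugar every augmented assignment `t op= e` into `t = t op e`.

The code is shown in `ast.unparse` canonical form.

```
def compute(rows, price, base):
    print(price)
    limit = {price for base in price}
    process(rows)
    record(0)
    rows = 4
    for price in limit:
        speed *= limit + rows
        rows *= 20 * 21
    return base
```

10

Transformed code:
def compute(rows, price, base):
    print(price)
    limit = set()
    for base in price:
        limit.add(price)
    process(rows)
    record(0)
    rows = 4
    for price in limit:
        speed = speed * (limit + rows)
        rows = rows * (20 * 21)
    return base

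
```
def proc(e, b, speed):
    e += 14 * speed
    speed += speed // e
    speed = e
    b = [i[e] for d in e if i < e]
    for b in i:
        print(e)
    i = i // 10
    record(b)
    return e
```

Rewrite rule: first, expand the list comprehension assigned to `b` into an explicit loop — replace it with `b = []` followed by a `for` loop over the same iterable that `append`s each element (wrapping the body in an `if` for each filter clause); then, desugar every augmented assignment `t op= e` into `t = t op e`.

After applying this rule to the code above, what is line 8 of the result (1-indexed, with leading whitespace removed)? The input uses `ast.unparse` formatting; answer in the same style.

Transformed code:
def proc(e, b, speed):
    e = e + 14 * speed
    speed = speed + speed // e
    speed = e
    b = []
    for d in e:
        if i < e:
            b.append(i[e])
    for b in i:
        print(e)
    i = i // 10
    record(b)
    return e

b.append(i[e])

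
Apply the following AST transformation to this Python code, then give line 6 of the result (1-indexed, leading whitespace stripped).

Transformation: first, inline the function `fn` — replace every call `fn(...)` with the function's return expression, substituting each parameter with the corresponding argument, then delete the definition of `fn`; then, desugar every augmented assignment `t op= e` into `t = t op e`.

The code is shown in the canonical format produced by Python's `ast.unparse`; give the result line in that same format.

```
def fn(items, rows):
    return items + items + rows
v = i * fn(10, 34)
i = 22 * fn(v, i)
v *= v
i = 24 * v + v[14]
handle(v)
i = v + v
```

i = v + v

Transformed code:
v = i * (10 + 10 + 34)
i = 22 * (v + v + i)
v = v * v
i = 24 * v + v[14]
handle(v)
i = v + v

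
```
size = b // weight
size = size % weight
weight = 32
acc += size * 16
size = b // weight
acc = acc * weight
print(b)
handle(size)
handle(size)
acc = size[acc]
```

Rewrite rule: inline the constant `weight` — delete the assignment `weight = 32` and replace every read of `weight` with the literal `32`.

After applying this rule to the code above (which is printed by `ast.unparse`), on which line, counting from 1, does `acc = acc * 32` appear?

5

Transformed code:
size = b // 32
size = size % 32
acc += size * 16
size = b // 32
acc = acc * 32
print(b)
handle(size)
handle(size)
acc = size[acc]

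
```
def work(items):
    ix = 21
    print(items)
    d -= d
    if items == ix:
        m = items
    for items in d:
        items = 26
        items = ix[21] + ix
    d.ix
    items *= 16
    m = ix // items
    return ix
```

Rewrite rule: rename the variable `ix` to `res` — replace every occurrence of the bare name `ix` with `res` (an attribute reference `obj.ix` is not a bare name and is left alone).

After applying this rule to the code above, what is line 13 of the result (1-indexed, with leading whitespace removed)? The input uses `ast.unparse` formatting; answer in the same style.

Transformed code:
def work(items):
    res = 21
    print(items)
    d -= d
    if items == res:
        m = items
    for items in d:
        items = 26
        items = res[21] + res
    d.ix
    items *= 16
    m = res // items
    return res

return res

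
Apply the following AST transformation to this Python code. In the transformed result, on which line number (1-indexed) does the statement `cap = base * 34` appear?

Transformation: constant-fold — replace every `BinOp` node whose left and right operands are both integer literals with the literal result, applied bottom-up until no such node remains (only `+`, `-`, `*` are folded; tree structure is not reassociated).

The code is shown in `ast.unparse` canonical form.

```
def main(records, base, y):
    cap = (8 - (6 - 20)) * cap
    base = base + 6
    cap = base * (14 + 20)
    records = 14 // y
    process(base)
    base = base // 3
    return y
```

Transformed code:
def main(records, base, y):
    cap = 22 * cap
    base = base + 6
    cap = base * 34
    records = 14 // y
    process(base)
    base = base // 3
    return y

4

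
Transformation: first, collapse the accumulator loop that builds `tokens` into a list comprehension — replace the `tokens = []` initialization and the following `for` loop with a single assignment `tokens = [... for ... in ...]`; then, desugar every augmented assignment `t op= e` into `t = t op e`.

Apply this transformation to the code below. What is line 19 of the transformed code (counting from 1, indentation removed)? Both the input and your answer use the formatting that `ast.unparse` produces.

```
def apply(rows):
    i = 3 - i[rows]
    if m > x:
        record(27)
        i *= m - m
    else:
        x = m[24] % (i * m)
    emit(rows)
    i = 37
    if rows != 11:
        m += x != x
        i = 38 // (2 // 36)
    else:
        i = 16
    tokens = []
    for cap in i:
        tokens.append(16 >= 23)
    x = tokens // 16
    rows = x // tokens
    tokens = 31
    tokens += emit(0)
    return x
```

tokens = tokens + emit(0)

Transformed code:
def apply(rows):
    i = 3 - i[rows]
    if m > x:
        record(27)
        i = i * (m - m)
    else:
        x = m[24] % (i * m)
    emit(rows)
    i = 37
    if rows != 11:
        m = m + (x != x)
        i = 38 // (2 // 36)
    else:
        i = 16
    tokens = [16 >= 23 for cap in i]
    x = tokens // 16
    rows = x // tokens
    tokens = 31
    tokens = tokens + emit(0)
    return x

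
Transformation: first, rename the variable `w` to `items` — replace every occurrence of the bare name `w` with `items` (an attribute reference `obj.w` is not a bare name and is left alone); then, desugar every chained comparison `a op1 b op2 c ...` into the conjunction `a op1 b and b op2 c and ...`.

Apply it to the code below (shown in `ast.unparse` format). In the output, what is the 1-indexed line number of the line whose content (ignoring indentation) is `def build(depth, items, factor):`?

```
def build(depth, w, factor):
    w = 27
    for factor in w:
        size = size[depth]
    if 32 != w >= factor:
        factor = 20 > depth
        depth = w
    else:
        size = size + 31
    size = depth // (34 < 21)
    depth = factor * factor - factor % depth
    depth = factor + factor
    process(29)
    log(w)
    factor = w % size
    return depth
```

Transformed code:
def build(depth, items, factor):
    items = 27
    for factor in items:
        size = size[depth]
    if 32 != items and items >= factor:
        factor = 20 > depth
        depth = items
    else:
        size = size + 31
    size = depth // (34 < 21)
    depth = factor * factor - factor % depth
    depth = factor + factor
    process(29)
    log(items)
    factor = items % size
    return depth

1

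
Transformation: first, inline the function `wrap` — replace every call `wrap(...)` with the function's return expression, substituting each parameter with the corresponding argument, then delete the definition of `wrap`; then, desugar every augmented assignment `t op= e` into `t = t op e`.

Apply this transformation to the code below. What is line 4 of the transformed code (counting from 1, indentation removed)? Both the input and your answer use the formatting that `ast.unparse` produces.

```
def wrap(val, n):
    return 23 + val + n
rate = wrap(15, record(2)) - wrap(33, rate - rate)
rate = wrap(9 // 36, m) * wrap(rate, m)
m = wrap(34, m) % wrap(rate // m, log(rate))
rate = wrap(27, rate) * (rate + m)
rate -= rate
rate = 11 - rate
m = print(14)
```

Transformed code:
rate = 23 + 15 + record(2) - (23 + 33 + (rate - rate))
rate = (23 + 9 // 36 + m) * (23 + rate + m)
m = (23 + 34 + m) % (23 + rate // m + log(rate))
rate = (23 + 27 + rate) * (rate + m)
rate = rate - rate
rate = 11 - rate
m = print(14)

rate = (23 + 27 + rate) * (rate + m)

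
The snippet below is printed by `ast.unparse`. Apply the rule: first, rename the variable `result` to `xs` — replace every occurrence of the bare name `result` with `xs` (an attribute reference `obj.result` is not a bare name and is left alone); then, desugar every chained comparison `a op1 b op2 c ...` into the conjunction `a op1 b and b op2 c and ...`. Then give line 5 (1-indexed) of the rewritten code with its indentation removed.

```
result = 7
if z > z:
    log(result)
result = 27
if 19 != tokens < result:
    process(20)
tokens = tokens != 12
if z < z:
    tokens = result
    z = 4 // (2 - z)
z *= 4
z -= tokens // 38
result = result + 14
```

Transformed code:
xs = 7
if z > z:
    log(xs)
xs = 27
if 19 != tokens and tokens < xs:
    process(20)
tokens = tokens != 12
if z < z:
    tokens = xs
    z = 4 // (2 - z)
z *= 4
z -= tokens // 38
xs = xs + 14

if 19 != tokens and tokens < xs: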